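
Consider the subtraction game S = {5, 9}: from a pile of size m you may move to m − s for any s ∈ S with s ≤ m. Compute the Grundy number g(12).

2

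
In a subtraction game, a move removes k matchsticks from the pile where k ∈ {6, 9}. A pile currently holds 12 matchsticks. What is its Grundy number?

2

Compute g(0), g(1), … for moves {6, 9}:
k:     0  1  2  3  4  5  6  7  8  9 10 11 12
g(k):  0  0  0  0  0  0  1  1  1  1  1  1  2
So g(12) = 2.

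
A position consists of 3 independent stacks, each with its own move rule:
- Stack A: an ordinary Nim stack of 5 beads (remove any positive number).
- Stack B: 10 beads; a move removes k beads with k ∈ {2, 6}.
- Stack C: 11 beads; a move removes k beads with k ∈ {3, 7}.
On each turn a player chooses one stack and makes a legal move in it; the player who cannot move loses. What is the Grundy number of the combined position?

4

Stack A is a plain Nim stack of size 5, so its Grundy value is 5.
Grundy values for stack B (subtraction set {2, 6}):
k:     0  1  2  3  4  5  6  7  8  9 10
g(k):  0  0  1  1  0  0  1  1  0  0  1
So g(10) = 1.
Build the Grundy sequence for stack C with g(k) = mex{g(k−s) : s ∈ {3, 7}, s ≤ k}:
k:     0  1  2  3  4  5  6  7  8  9 10 11
g(k):  0  0  0  1  1  1  0  2  2  1  0  0
So g(11) = 0.
By the Sprague-Grundy theorem, the Grundy value of a sum of independent games is the XOR of the component values.
Combined value = 5 XOR 1 XOR 0 = 4.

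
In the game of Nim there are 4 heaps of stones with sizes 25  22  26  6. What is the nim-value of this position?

Compute the nim-sum pairwise:
25 ^ 22 = 15
15 ^ 26 = 21
21 ^ 6 = 19

19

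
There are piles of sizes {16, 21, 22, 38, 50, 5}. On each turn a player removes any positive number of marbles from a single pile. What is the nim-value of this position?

Nim-sum: 16 ⊕ 21 ⊕ 22 ⊕ 38 ⊕ 50 ⊕ 5 = 2.

2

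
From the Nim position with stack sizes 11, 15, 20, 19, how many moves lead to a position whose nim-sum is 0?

3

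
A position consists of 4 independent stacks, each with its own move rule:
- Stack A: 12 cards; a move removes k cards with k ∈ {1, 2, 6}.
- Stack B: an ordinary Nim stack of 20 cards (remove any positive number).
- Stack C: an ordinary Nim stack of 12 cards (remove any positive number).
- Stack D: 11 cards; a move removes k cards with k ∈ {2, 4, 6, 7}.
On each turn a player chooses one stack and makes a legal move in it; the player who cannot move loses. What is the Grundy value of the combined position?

27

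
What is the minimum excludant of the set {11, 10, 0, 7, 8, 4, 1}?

2

The values 0, 1 are all present; 2 is the first non-negative integer missing from the set.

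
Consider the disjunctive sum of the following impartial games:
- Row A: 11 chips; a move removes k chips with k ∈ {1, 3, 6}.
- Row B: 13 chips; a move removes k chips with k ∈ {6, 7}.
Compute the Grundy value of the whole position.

0

For row A, compute g(0), g(1), … with moves {1, 3, 6}:
k:     0  1  2  3  4  5  6  7  8  9 10 11
g(k):  0  1  0  1  0  1  2  3  2  0  1  0
So g(11) = 0.
Build the Grundy sequence for row B with g(k) = mex{g(k−s) : s ∈ {6, 7}, s ≤ k}:
k:     0  1  2  3  4  5  6  7  8  9 10 11 12 13
g(k):  0  0  0  0  0  0  1  1  1  1  1  1  2  0
So g(13) = 0.
The value of a disjunctive sum is the nim-sum of the parts.
Combined value = 0 ⊕ 0 = 0.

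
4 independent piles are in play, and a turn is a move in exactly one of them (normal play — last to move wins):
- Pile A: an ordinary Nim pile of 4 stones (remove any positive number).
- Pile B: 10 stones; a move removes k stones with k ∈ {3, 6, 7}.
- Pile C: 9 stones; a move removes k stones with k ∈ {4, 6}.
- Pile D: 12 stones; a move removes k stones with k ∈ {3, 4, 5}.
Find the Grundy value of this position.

7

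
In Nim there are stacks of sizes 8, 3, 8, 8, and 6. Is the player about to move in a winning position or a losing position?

Nim-sum: 8 ^ 3 ^ 8 ^ 8 ^ 6 = 13.
The nim-sum is 13 ≠ 0, so this is an N-position: the player to move can win.

Winning position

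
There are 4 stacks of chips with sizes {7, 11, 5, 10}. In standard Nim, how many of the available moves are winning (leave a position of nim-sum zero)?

Compute the nim-sum pairwise:
7 ⊕ 11 = 12
12 ⊕ 5 = 9
9 ⊕ 10 = 3
The overall nim-sum is X = 3. A stack of size p has a winning move iff p XOR X < p (reduce it to p XOR X).
  7: 7 XOR 3 = 4 < 7 — winning move (to 4).
  11: 11 XOR 3 = 8 < 11 — winning move (to 8).
  5: 5 XOR 3 = 6 ≥ 5 — no move.
  10: 10 XOR 3 = 9 < 10 — winning move (to 9).
That gives 3 winning moves.

3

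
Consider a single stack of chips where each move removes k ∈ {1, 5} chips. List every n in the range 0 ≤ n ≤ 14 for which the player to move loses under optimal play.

0, 2, 4, 6, 8, 10, 12, 14

Grundy values for subtraction set {1, 5}:
g(0) = mex{} = 0
g(1) = mex{0} = 1
g(2) = mex{1} = 0
g(3) = mex{0} = 1
g(4) = mex{1} = 0
g(5) = mex{0} = 1
g(6) = mex{1} = 0
g(7) = mex{0} = 1
g(8) = mex{1} = 0
g(9) = mex{0} = 1
g(10) = mex{1} = 0
g(11) = mex{0} = 1
g(12) = mex{1} = 0
g(13) = mex{0} = 1
g(14) = mex{1} = 0
The P-positions (g = 0) in 0..14 are 0, 2, 4, 6, 8, 10, 12, 14.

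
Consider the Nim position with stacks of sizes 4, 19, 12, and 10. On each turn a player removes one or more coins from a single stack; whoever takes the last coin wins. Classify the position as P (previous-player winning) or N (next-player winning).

In binary:
  00100  (4)
  10011  (19)
  01100  (12)
  01010  (10)
  -----
  10001  (17)
The nim-sum is 17 ≠ 0, so this is an N-position: the player to move can win.

N-position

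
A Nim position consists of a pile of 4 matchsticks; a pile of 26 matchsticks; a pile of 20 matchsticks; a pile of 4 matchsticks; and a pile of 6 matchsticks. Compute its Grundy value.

8

Nim-sum: 4 XOR 26 XOR 20 XOR 4 XOR 6 = 8.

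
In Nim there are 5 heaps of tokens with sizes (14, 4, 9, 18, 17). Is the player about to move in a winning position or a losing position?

Compute the nim-sum pairwise:
14 XOR 4 = 10
10 XOR 9 = 3
3 XOR 18 = 17
17 XOR 17 = 0
The nim-sum is 0, so this is a P-position: the player to move is in a losing position under optimal play.

Losing position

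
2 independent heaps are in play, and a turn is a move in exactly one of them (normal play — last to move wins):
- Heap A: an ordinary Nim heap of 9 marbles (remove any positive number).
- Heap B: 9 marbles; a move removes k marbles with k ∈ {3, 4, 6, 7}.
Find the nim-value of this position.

Heap A is a plain Nim heap of size 9, so its Grundy value is 9.
Build the Grundy sequence for heap B with g(k) = mex{g(k−s) : s ∈ {3, 4, 6, 7}, s ≤ k}:
k:     0  1  2  3  4  5  6  7  8  9
g(k):  0  0  0  1  1  1  2  2  2  3
So g(9) = 3.
The value of a disjunctive sum is the nim-sum of the parts.
Combined value = 9 ⊕ 3 = 10.

10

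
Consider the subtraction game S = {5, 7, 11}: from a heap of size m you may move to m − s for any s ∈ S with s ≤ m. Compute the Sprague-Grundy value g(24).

Compute g(0), g(1), … for moves {5, 7, 11}:
k:     0  1  2  3  4  5  6  7  8  9 10 11 12 13 14 15 16 17 18 19 20 21 22 23 24
g(k):  0  0  0  0  0  1  1  1  1  1  2  2  2  2  2  3  0  0  0  0  0  1  1  1  1
So g(24) = 1.

1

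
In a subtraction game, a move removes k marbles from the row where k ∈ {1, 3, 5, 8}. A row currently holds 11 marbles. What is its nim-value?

Build the Grundy sequence with g(k) = mex{g(k−s) : s ∈ {1, 3, 5, 8}, s ≤ k}:
g(0) = mex{} = 0
g(1) = mex{0} = 1
g(2) = mex{1} = 0
g(3) = mex{0} = 1
g(4) = mex{1} = 0
g(5) = mex{0} = 1
g(6) = mex{1} = 0
g(7) = mex{0} = 1
g(8) = mex{0,1} = 2
g(9) = mex{0,1,2} = 3
g(10) = mex{0,1,3} = 2
g(11) = mex{0,1,2} = 3
So g(11) = 3.

3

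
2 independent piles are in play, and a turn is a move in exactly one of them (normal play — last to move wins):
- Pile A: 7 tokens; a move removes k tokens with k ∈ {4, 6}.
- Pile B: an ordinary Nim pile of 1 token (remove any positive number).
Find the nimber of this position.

For pile A, compute g(0), g(1), … with moves {4, 6}:
g(0) = mex{} = 0
g(1) = mex{} = 0
g(2) = mex{} = 0
g(3) = mex{} = 0
g(4) = mex{0} = 1
g(5) = mex{0} = 1
g(6) = mex{0} = 1
g(7) = mex{0} = 1
So g(7) = 1.
Pile B is a plain Nim pile of size 1, so its Grundy value is 1.
By the Sprague-Grundy theorem, the Grundy value of a sum of independent games is the XOR of the component values.
Combined value = 1 ⊕ 1 = 0.

0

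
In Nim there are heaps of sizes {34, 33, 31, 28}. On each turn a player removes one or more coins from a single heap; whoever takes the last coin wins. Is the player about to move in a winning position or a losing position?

Losing position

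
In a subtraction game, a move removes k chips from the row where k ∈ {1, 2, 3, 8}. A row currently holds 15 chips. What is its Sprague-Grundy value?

Build the Grundy sequence with g(k) = mex{g(k−s) : s ∈ {1, 2, 3, 8}, s ≤ k}:
k:     0  1  2  3  4  5  6  7  8  9 10 11 12 13 14 15
g(k):  0  1  2  3  0  1  2  3  4  0  1  2  3  0  1  2
So g(15) = 2.

2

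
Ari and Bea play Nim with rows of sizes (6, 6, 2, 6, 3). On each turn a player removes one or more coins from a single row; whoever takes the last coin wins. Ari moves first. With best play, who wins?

Compute the nim-sum pairwise:
6 ⊕ 6 = 0
0 ⊕ 2 = 2
2 ⊕ 6 = 4
4 ⊕ 3 = 7
The nim-sum is 7 ≠ 0, so this is an N-position: the player to move can win; Ari has a winning move.

Ari wins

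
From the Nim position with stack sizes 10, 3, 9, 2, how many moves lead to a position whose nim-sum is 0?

Bitwise XOR of the heap sizes:
  1010  (10)
  0011  (3)
  1001  (9)
  0010  (2)
  ----
  0010  (2)
The overall nim-sum is X = 2. A stack of size p has a winning move iff p XOR X < p (reduce it to p XOR X).
  10: 10 XOR 2 = 8 < 10 — winning move (to 8).
  3: 3 XOR 2 = 1 < 3 — winning move (to 1).
  9: 9 XOR 2 = 11 ≥ 9 — no move.
  2: 2 XOR 2 = 0 < 2 — winning move (to 0).
That gives 3 winning moves.

3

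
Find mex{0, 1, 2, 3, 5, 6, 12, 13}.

The values 0, 1, 2, 3 are all present; 4 is the first non-negative integer missing from the set.

4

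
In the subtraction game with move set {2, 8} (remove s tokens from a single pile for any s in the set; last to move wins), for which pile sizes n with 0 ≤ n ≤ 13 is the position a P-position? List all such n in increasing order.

Grundy values for subtraction set {2, 8}:
k:     0  1  2  3  4  5  6  7  8  9 10 11 12 13
g(k):  0  0  1  1  0  0  1  1  2  2  0  0  1  1
The P-positions (g = 0) in 0..13 are 0, 1, 4, 5, 10, 11.

0, 1, 4, 5, 10, 11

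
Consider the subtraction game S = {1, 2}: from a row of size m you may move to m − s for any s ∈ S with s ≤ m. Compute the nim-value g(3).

0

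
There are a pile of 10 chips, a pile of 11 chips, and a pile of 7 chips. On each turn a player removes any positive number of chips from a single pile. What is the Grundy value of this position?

6

Compute the nim-sum pairwise:
10 ⊕ 11 = 1
1 ⊕ 7 = 6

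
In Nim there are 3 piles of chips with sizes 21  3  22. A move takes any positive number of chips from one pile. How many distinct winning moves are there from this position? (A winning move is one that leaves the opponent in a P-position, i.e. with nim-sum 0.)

Compute the nim-sum pairwise:
21 XOR 3 = 22
22 XOR 22 = 0
The nim-sum is already 0, so every move leaves a nonzero nim-sum — there are no winning moves.

0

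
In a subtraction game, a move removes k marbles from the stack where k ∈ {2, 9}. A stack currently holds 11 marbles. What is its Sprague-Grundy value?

0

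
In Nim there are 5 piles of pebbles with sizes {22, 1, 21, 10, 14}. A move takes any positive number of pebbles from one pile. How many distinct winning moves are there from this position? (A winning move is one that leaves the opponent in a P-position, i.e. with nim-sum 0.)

Nim-sum: 22 XOR 1 XOR 21 XOR 10 XOR 14 = 6.
The overall nim-sum is X = 6. A pile of size p has a winning move iff p XOR X < p (reduce it to p XOR X).
  22: 22 XOR 6 = 16 < 22 — winning move (to 16).
  1: 1 XOR 6 = 7 ≥ 1 — no move.
  21: 21 XOR 6 = 19 < 21 — winning move (to 19).
  10: 10 XOR 6 = 12 ≥ 10 — no move.
  14: 14 XOR 6 = 8 < 14 — winning move (to 8).
That gives 3 winning moves.

3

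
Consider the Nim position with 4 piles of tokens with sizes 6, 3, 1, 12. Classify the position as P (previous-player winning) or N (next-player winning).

N-position

Nim-sum: 6 ^ 3 ^ 1 ^ 12 = 8.
The nim-sum is 8 ≠ 0, so this is an N-position: the player to move can win.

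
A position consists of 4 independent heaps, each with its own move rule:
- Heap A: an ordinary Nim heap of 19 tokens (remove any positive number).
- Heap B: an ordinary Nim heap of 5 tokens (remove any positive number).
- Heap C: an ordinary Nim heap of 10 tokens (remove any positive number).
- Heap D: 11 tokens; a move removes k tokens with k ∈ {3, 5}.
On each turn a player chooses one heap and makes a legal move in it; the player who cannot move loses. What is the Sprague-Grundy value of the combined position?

Heap A is a plain Nim heap of size 19, so its Grundy value is 19.
Heap B is a plain Nim heap of size 5, so its Grundy value is 5.
Heap C is a plain Nim heap of size 10, so its Grundy value is 10.
Build the Grundy sequence for heap D with g(k) = mex{g(k−s) : s ∈ {3, 5}, s ≤ k}:
g(0) = mex{} = 0
g(1) = mex{} = 0
g(2) = mex{} = 0
g(3) = mex{0} = 1
g(4) = mex{0} = 1
g(5) = mex{0} = 1
g(6) = mex{0,1} = 2
g(7) = mex{0,1} = 2
g(8) = mex{1} = 0
g(9) = mex{1,2} = 0
g(10) = mex{1,2} = 0
g(11) = mex{0,2} = 1
So g(11) = 1.
By the Sprague-Grundy theorem, the Grundy value of a sum of independent games is the XOR of the component values.
Combined value = 19 ⊕ 5 ⊕ 10 ⊕ 1 = 29.

29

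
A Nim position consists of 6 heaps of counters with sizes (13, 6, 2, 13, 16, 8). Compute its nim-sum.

28

In binary:
  01101  (13)
  00110  (6)
  00010  (2)
  01101  (13)
  10000  (16)
  01000  (8)
  -----
  11100  (28)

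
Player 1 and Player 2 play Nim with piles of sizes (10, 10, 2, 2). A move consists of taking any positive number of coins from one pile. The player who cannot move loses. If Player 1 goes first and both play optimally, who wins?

Nim-sum: 10 ^ 10 ^ 2 ^ 2 = 0.
The nim-sum is 0, so this is a P-position: the player to move is in a losing position under optimal play; Player 1 is about to move from it and so loses — Player 2 wins.

Player 2 wins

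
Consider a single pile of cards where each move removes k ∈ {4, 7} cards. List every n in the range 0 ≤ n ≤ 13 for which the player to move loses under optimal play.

0, 1, 2, 3, 11, 12, 13

Compute g(0), g(1), … for moves {4, 7}:
k:     0  1  2  3  4  5  6  7  8  9 10 11 12 13
g(k):  0  0  0  0  1  1  1  1  2  2  2  0  0  0
The P-positions (g = 0) in 0..13 are 0, 1, 2, 3, 11, 12, 13.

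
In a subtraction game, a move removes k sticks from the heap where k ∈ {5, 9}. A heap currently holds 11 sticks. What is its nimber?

2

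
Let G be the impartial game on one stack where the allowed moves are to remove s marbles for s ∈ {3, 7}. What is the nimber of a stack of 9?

1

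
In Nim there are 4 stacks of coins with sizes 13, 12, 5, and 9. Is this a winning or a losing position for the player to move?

Winning position

Compute the nim-sum pairwise:
13 ⊕ 12 = 1
1 ⊕ 5 = 4
4 ⊕ 9 = 13
The nim-sum is 13 ≠ 0, so this is an N-position: the player to move can win.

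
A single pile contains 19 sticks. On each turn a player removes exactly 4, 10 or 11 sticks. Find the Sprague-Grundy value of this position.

Compute g(0), g(1), … for moves {4, 10, 11}:
k:     0  1  2  3  4  5  6  7  8  9 10 11 12 13 14 15 16 17 18 19
g(k):  0  0  0  0  1  1  1  1  0  0  2  2  1  1  3  0  0  0  2  1
So g(19) = 1.

1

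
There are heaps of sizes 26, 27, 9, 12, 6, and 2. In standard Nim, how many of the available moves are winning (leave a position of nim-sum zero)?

0

Bitwise XOR of the heap sizes:
  11010  (26)
  11011  (27)
  01001  (9)
  01100  (12)
  00110  (6)
  00010  (2)
  -----
  00000  (0)
The nim-sum is already 0, so every move leaves a nonzero nim-sum — there are no winning moves.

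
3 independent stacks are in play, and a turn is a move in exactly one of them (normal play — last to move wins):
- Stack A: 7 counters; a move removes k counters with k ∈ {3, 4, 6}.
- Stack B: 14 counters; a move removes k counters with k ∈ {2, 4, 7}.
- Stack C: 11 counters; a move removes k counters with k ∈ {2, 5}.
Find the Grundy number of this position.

3

Build the Grundy sequence for stack A with g(k) = mex{g(k−s) : s ∈ {3, 4, 6}, s ≤ k}:
g(0) = mex{} = 0
g(1) = mex{} = 0
g(2) = mex{} = 0
g(3) = mex{0} = 1
g(4) = mex{0} = 1
g(5) = mex{0} = 1
g(6) = mex{0,1} = 2
g(7) = mex{0,1} = 2
So g(7) = 2.
For stack B, compute g(0), g(1), … with moves {2, 4, 7}:
k:     0  1  2  3  4  5  6  7  8  9 10 11 12 13 14
g(k):  0  0  1  1  2  2  0  3  1  0  2  1  0  2  1
So g(14) = 1.
For stack C, compute g(0), g(1), … with moves {2, 5}:
k:     0  1  2  3  4  5  6  7  8  9 10 11
g(k):  0  0  1  1  0  2  1  0  0  1  1  0
So g(11) = 0.
By the Sprague-Grundy theorem, the Grundy value of a sum of independent games is the XOR of the component values.
Combined value = 2 ⊕ 1 ⊕ 0 = 3.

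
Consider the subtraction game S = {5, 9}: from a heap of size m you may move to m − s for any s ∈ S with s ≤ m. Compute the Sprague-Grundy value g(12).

2

Grundy values for subtraction set {5, 9}:
g(0) = mex{} = 0
g(1) = mex{} = 0
g(2) = mex{} = 0
g(3) = mex{} = 0
g(4) = mex{} = 0
g(5) = mex{0} = 1
g(6) = mex{0} = 1
g(7) = mex{0} = 1
g(8) = mex{0} = 1
g(9) = mex{0} = 1
g(10) = mex{0,1} = 2
g(11) = mex{0,1} = 2
g(12) = mex{0,1} = 2
So g(12) = 2.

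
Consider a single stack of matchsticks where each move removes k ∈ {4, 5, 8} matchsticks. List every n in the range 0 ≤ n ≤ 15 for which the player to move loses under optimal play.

0, 1, 2, 3, 12, 13, 14, 15

Build the Grundy sequence with g(k) = mex{g(k−s) : s ∈ {4, 5, 8}, s ≤ k}:
k:     0  1  2  3  4  5  6  7  8  9 10 11 12 13 14 15
g(k):  0  0  0  0  1  1  1  1  2  2  2  2  0  0  0  0
The P-positions (g = 0) in 0..15 are 0, 1, 2, 3, 12, 13, 14, 15.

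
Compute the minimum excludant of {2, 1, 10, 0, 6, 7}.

3

The values 0, 1, 2 are all present; 3 is the first non-negative integer missing from the set.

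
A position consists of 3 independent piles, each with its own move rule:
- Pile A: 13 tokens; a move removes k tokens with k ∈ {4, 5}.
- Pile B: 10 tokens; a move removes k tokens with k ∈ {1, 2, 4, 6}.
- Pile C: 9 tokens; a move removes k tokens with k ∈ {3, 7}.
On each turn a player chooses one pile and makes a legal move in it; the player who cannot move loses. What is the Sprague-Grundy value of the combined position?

2

Build the Grundy sequence for pile A with g(k) = mex{g(k−s) : s ∈ {4, 5}, s ≤ k}:
g(0) = mex{} = 0
g(1) = mex{} = 0
g(2) = mex{} = 0
g(3) = mex{} = 0
g(4) = mex{0} = 1
g(5) = mex{0} = 1
g(6) = mex{0} = 1
g(7) = mex{0} = 1
g(8) = mex{0,1} = 2
g(9) = mex{1} = 0
g(10) = mex{1} = 0
g(11) = mex{1} = 0
g(12) = mex{1,2} = 0
g(13) = mex{0,2} = 1
So g(13) = 1.
Build the Grundy sequence for pile B with g(k) = mex{g(k−s) : s ∈ {1, 2, 4, 6}, s ≤ k}:
k:     0  1  2  3  4  5  6  7  8  9 10
g(k):  0  1  2  0  1  2  3  4  0  1  2
So g(10) = 2.
For pile C, compute g(0), g(1), … with moves {3, 7}:
k:     0  1  2  3  4  5  6  7  8  9
g(k):  0  0  0  1  1  1  0  2  2  1
So g(9) = 1.
The value of a disjunctive sum is the nim-sum of the parts.
Combined value = 1 XOR 2 XOR 1 = 2.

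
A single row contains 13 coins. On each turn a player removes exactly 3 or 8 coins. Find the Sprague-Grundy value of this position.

0

Compute g(0), g(1), … for moves {3, 8}:
g(0) = mex{} = 0
g(1) = mex{} = 0
g(2) = mex{} = 0
g(3) = mex{0} = 1
g(4) = mex{0} = 1
g(5) = mex{0} = 1
g(6) = mex{1} = 0
g(7) = mex{1} = 0
g(8) = mex{0,1} = 2
g(9) = mex{0} = 1
g(10) = mex{0} = 1
g(11) = mex{1,2} = 0
g(12) = mex{1} = 0
g(13) = mex{1} = 0
So g(13) = 0.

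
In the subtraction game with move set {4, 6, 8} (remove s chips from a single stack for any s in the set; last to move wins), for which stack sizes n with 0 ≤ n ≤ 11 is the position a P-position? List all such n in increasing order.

0, 1, 2, 3

Grundy values for subtraction set {4, 6, 8}:
g(0) = mex{} = 0
g(1) = mex{} = 0
g(2) = mex{} = 0
g(3) = mex{} = 0
g(4) = mex{0} = 1
g(5) = mex{0} = 1
g(6) = mex{0} = 1
g(7) = mex{0} = 1
g(8) = mex{0,1} = 2
g(9) = mex{0,1} = 2
g(10) = mex{0,1} = 2
g(11) = mex{0,1} = 2
The P-positions (g = 0) in 0..11 are 0, 1, 2, 3.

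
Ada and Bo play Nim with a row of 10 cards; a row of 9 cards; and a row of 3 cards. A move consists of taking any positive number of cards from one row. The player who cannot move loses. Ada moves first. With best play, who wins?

Bo wins

Nim-sum: 10 XOR 9 XOR 3 = 0.
The nim-sum is 0, so this is a P-position: the player to move is in a losing position under optimal play; Ada is about to move from it and so loses — Bo wins.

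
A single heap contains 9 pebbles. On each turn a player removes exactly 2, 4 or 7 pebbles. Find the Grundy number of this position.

0

Compute g(0), g(1), … for moves {2, 4, 7}:
g(0) = mex{} = 0
g(1) = mex{} = 0
g(2) = mex{0} = 1
g(3) = mex{0} = 1
g(4) = mex{0,1} = 2
g(5) = mex{0,1} = 2
g(6) = mex{1,2} = 0
g(7) = mex{0,1,2} = 3
g(8) = mex{0,2} = 1
g(9) = mex{1,2,3} = 0
So g(9) = 0.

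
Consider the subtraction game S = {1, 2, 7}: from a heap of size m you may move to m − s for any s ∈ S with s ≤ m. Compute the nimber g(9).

0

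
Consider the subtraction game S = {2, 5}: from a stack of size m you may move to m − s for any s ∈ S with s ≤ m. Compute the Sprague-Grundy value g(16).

1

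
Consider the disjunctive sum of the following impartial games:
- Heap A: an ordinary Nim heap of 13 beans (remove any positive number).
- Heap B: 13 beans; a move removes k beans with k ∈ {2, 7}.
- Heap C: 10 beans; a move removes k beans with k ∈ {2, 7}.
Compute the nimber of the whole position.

13

Heap A is a plain Nim heap of size 13, so its Grundy value is 13.
Build the Grundy sequence for heap B with g(k) = mex{g(k−s) : s ∈ {2, 7}, s ≤ k}:
g(0) = mex{} = 0
g(1) = mex{} = 0
g(2) = mex{0} = 1
g(3) = mex{0} = 1
g(4) = mex{1} = 0
g(5) = mex{1} = 0
g(6) = mex{0} = 1
g(7) = mex{0} = 1
g(8) = mex{0,1} = 2
g(9) = mex{1} = 0
g(10) = mex{1,2} = 0
g(11) = mex{0} = 1
g(12) = mex{0} = 1
g(13) = mex{1} = 0
So g(13) = 0.
Grundy values for heap C (subtraction set {2, 7}):
g(0) = mex{} = 0
g(1) = mex{} = 0
g(2) = mex{0} = 1
g(3) = mex{0} = 1
g(4) = mex{1} = 0
g(5) = mex{1} = 0
g(6) = mex{0} = 1
g(7) = mex{0} = 1
g(8) = mex{0,1} = 2
g(9) = mex{1} = 0
g(10) = mex{1,2} = 0
So g(10) = 0.
The value of a disjunctive sum is the nim-sum of the parts.
Combined value = 13 ⊕ 0 ⊕ 0 = 13.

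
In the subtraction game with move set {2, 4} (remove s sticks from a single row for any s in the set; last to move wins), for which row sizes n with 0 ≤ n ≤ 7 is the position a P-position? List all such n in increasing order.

0, 1, 6, 7

Grundy values for subtraction set {2, 4}:
k:     0  1  2  3  4  5  6  7
g(k):  0  0  1  1  2  2  0  0
The P-positions (g = 0) in 0..7 are 0, 1, 6, 7.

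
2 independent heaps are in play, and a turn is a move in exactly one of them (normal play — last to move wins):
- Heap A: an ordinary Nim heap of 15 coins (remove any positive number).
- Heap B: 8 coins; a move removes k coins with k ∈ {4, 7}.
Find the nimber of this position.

Heap A is a plain Nim heap of size 15, so its Grundy value is 15.
For heap B, compute g(0), g(1), … with moves {4, 7}:
g(0) = mex{} = 0
g(1) = mex{} = 0
g(2) = mex{} = 0
g(3) = mex{} = 0
g(4) = mex{0} = 1
g(5) = mex{0} = 1
g(6) = mex{0} = 1
g(7) = mex{0} = 1
g(8) = mex{0,1} = 2
So g(8) = 2.
By the Sprague-Grundy theorem, the Grundy value of a sum of independent games is the XOR of the component values.
Combined value = 15 ⊕ 2 = 13.

13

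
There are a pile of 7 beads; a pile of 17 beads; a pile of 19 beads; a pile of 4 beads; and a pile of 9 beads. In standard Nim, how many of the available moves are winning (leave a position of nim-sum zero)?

1

Compute the nim-sum pairwise:
7 ⊕ 17 = 22
22 ⊕ 19 = 5
5 ⊕ 4 = 1
1 ⊕ 9 = 8
The overall nim-sum is X = 8. A pile of size p has a winning move iff p XOR X < p (reduce it to p XOR X).
  7: 7 XOR 8 = 15 ≥ 7 — no move.
  17: 17 XOR 8 = 25 ≥ 17 — no move.
  19: 19 XOR 8 = 27 ≥ 19 — no move.
  4: 4 XOR 8 = 12 ≥ 4 — no move.
  9: 9 XOR 8 = 1 < 9 — winning move (to 1).
That gives 1 winning move.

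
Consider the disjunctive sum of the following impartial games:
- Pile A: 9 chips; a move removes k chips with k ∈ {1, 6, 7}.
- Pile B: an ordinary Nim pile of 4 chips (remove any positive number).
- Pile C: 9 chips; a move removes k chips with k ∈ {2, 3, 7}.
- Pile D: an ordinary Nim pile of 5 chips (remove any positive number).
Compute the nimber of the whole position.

0

Grundy values for pile A (subtraction set {1, 6, 7}):
g(0) = mex{} = 0
g(1) = mex{0} = 1
g(2) = mex{1} = 0
g(3) = mex{0} = 1
g(4) = mex{1} = 0
g(5) = mex{0} = 1
g(6) = mex{0,1} = 2
g(7) = mex{0,1,2} = 3
g(8) = mex{0,1,3} = 2
g(9) = mex{0,1,2} = 3
So g(9) = 3.
Pile B is a plain Nim pile of size 4, so its Grundy value is 4.
For pile C, compute g(0), g(1), … with moves {2, 3, 7}:
k:     0  1  2  3  4  5  6  7  8  9
g(k):  0  0  1  1  2  0  0  1  1  2
So g(9) = 2.
Pile D is a plain Nim pile of size 5, so its Grundy value is 5.
The value of a disjunctive sum is the nim-sum of the parts.
Combined value = 3 ⊕ 4 ⊕ 2 ⊕ 5 = 0.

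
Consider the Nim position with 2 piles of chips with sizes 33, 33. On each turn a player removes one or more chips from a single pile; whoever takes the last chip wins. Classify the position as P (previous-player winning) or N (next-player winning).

Compute the nim-sum pairwise:
33 ^ 33 = 0
The nim-sum is 0, so this is a P-position: the player to move is in a losing position under optimal play.

P-position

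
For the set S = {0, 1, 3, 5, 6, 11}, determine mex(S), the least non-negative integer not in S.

The values 0, 1 are all present; 2 is the first non-negative integer missing from the set.

2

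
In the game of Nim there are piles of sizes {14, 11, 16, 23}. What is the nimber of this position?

2

Bitwise XOR of the heap sizes:
  01110  (14)
  01011  (11)
  10000  (16)
  10111  (23)
  -----
  00010  (2)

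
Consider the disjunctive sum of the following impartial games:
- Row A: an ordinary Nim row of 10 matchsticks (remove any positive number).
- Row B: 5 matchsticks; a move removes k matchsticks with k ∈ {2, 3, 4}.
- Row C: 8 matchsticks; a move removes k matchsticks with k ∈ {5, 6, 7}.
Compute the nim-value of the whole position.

9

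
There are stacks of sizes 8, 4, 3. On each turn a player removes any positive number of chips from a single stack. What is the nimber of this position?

In binary:
  1000  (8)
  0100  (4)
  0011  (3)
  ----
  1111  (15)

15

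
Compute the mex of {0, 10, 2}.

1

0 is in the set but 1 is not, so the mex is 1.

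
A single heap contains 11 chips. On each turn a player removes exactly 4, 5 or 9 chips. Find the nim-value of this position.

Compute g(0), g(1), … for moves {4, 5, 9}:
k:     0  1  2  3  4  5  6  7  8  9 10 11
g(k):  0  0  0  0  1  1  1  1  2  2  2  2
So g(11) = 2.

2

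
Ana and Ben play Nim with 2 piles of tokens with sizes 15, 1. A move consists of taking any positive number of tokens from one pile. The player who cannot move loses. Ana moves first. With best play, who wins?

Write each in binary and XOR column by column:
  1111  (15)
  0001  (1)
  ----
  1110  (14)
The nim-sum is 14 ≠ 0, so this is an N-position: the player to move can win; Ana has a winning move.

Ana wins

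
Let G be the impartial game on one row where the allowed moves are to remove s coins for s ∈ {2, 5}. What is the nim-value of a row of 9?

Compute g(0), g(1), … for moves {2, 5}:
g(0) = mex{} = 0
g(1) = mex{} = 0
g(2) = mex{0} = 1
g(3) = mex{0} = 1
g(4) = mex{1} = 0
g(5) = mex{0,1} = 2
g(6) = mex{0} = 1
g(7) = mex{1,2} = 0
g(8) = mex{1} = 0
g(9) = mex{0} = 1
So g(9) = 1.

1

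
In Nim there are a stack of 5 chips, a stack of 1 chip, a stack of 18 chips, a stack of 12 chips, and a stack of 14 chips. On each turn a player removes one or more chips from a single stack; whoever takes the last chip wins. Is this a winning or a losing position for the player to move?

Winning position

Nim-sum: 5 XOR 1 XOR 18 XOR 12 XOR 14 = 20.
The nim-sum is 20 ≠ 0, so this is an N-position: the player to move can win.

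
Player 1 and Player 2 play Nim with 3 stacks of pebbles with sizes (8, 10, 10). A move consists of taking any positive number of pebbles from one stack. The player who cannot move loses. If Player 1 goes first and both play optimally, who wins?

Nim-sum: 8 ^ 10 ^ 10 = 8.
The nim-sum is 8 ≠ 0, so this is an N-position: the player to move can win; Player 1 has a winning move.

Player 1 wins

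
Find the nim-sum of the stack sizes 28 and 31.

3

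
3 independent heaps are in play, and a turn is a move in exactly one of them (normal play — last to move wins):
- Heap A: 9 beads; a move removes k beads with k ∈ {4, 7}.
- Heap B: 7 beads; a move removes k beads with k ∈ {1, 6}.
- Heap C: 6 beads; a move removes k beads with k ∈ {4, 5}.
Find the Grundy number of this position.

3

For heap A, compute g(0), g(1), … with moves {4, 7}:
k:     0  1  2  3  4  5  6  7  8  9
g(k):  0  0  0  0  1  1  1  1  2  2
So g(9) = 2.
Build the Grundy sequence for heap B with g(k) = mex{g(k−s) : s ∈ {1, 6}, s ≤ k}:
g(0) = mex{} = 0
g(1) = mex{0} = 1
g(2) = mex{1} = 0
g(3) = mex{0} = 1
g(4) = mex{1} = 0
g(5) = mex{0} = 1
g(6) = mex{0,1} = 2
g(7) = mex{1,2} = 0
So g(7) = 0.
Grundy values for heap C (subtraction set {4, 5}):
g(0) = mex{} = 0
g(1) = mex{} = 0
g(2) = mex{} = 0
g(3) = mex{} = 0
g(4) = mex{0} = 1
g(5) = mex{0} = 1
g(6) = mex{0} = 1
So g(6) = 1.
The value of a disjunctive sum is the nim-sum of the parts.
Combined value = 2 ⊕ 0 ⊕ 1 = 3.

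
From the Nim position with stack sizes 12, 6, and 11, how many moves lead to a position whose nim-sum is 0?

1

In binary:
  1100  (12)
  0110  (6)
  1011  (11)
  ----
  0001  (1)
The overall nim-sum is X = 1. A stack of size p has a winning move iff p XOR X < p (reduce it to p XOR X).
  12: 12 XOR 1 = 13 ≥ 12 — no move.
  6: 6 XOR 1 = 7 ≥ 6 — no move.
  11: 11 XOR 1 = 10 < 11 — winning move (to 10).
That gives 1 winning move.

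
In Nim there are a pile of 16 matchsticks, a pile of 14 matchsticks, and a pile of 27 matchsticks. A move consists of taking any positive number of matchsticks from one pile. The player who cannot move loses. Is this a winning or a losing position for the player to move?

Nim-sum: 16 ^ 14 ^ 27 = 5.
The nim-sum is 5 ≠ 0, so this is an N-position: the player to move can win.

Winning position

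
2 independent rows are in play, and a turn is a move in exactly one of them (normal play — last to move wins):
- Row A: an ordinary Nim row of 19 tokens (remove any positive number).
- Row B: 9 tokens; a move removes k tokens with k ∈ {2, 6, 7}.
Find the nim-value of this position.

19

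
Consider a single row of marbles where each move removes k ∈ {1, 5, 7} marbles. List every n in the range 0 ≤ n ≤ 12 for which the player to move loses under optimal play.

0, 2, 4, 6, 8, 10, 12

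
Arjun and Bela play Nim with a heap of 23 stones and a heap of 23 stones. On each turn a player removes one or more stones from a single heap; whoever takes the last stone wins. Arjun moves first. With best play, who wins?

Bela wins

Compute the nim-sum pairwise:
23 ⊕ 23 = 0
The nim-sum is 0, so this is a P-position: the player to move is in a losing position under optimal play; Arjun is about to move from it and so loses — Bela wins.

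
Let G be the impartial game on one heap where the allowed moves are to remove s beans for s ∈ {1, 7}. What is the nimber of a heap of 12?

Build the Grundy sequence with g(k) = mex{g(k−s) : s ∈ {1, 7}, s ≤ k}:
g(0) = mex{} = 0
g(1) = mex{0} = 1
g(2) = mex{1} = 0
g(3) = mex{0} = 1
g(4) = mex{1} = 0
g(5) = mex{0} = 1
g(6) = mex{1} = 0
g(7) = mex{0} = 1
g(8) = mex{1} = 0
g(9) = mex{0} = 1
g(10) = mex{1} = 0
g(11) = mex{0} = 1
g(12) = mex{1} = 0
So g(12) = 0.

0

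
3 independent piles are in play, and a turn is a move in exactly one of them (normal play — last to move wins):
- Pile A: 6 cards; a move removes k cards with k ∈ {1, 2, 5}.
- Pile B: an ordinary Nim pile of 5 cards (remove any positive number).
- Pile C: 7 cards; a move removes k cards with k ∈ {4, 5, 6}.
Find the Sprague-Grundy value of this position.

4

For pile A, compute g(0), g(1), … with moves {1, 2, 5}:
k:     0  1  2  3  4  5  6
g(k):  0  1  2  0  1  2  0
So g(6) = 0.
Pile B is a plain Nim pile of size 5, so its Grundy value is 5.
Build the Grundy sequence for pile C with g(k) = mex{g(k−s) : s ∈ {4, 5, 6}, s ≤ k}:
k:     0  1  2  3  4  5  6  7
g(k):  0  0  0  0  1  1  1  1
So g(7) = 1.
By the Sprague-Grundy theorem, the Grundy value of a sum of independent games is the XOR of the component values.
Combined value = 0 XOR 5 XOR 1 = 4.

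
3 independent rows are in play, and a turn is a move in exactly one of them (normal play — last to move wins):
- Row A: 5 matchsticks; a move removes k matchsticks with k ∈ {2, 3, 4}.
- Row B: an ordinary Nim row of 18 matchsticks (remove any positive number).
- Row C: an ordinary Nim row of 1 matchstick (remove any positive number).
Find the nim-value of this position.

Grundy values for row A (subtraction set {2, 3, 4}):
g(0) = mex{} = 0
g(1) = mex{} = 0
g(2) = mex{0} = 1
g(3) = mex{0} = 1
g(4) = mex{0,1} = 2
g(5) = mex{0,1} = 2
So g(5) = 2.
Row B is a plain Nim row of size 18, so its Grundy value is 18.
Row C is a plain Nim row of size 1, so its Grundy value is 1.
The value of a disjunctive sum is the nim-sum of the parts.
Combined value = 2 ⊕ 18 ⊕ 1 = 17.

17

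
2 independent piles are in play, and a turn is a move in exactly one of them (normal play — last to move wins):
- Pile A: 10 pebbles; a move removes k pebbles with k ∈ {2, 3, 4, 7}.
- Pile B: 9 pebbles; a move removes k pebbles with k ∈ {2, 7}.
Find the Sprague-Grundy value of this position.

For pile A, compute g(0), g(1), … with moves {2, 3, 4, 7}:
g(0) = mex{} = 0
g(1) = mex{} = 0
g(2) = mex{0} = 1
g(3) = mex{0} = 1
g(4) = mex{0,1} = 2
g(5) = mex{0,1} = 2
g(6) = mex{1,2} = 0
g(7) = mex{0,1,2} = 3
g(8) = mex{0,2} = 1
g(9) = mex{0,1,2,3} = 4
g(10) = mex{0,1,3} = 2
So g(10) = 2.
For pile B, compute g(0), g(1), … with moves {2, 7}:
g(0) = mex{} = 0
g(1) = mex{} = 0
g(2) = mex{0} = 1
g(3) = mex{0} = 1
g(4) = mex{1} = 0
g(5) = mex{1} = 0
g(6) = mex{0} = 1
g(7) = mex{0} = 1
g(8) = mex{0,1} = 2
g(9) = mex{1} = 0
So g(9) = 0.
By the Sprague-Grundy theorem, the Grundy value of a sum of independent games is the XOR of the component values.
Combined value = 2 XOR 0 = 2.

2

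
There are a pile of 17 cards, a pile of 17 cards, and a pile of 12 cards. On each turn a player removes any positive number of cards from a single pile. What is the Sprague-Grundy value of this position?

Nim-sum: 17 ⊕ 17 ⊕ 12 = 12.

12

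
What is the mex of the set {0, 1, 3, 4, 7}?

2

The values 0, 1 are all present; 2 is the first non-negative integer missing from the set.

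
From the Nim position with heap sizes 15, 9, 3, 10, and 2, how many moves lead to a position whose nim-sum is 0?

3

Compute the nim-sum pairwise:
15 ⊕ 9 = 6
6 ⊕ 3 = 5
5 ⊕ 10 = 15
15 ⊕ 2 = 13
The overall nim-sum is X = 13. A heap of size p has a winning move iff p XOR X < p (reduce it to p XOR X).
  15: 15 XOR 13 = 2 < 15 — winning move (to 2).
  9: 9 XOR 13 = 4 < 9 — winning move (to 4).
  3: 3 XOR 13 = 14 ≥ 3 — no move.
  10: 10 XOR 13 = 7 < 10 — winning move (to 7).
  2: 2 XOR 13 = 15 ≥ 2 — no move.
That gives 3 winning moves.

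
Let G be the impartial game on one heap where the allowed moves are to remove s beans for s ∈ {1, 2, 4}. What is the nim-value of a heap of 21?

0

Build the Grundy sequence with g(k) = mex{g(k−s) : s ∈ {1, 2, 4}, s ≤ k}:
k:     0  1  2  3  4  5  6  7  8  9 10 11 12 13 14 15 16 17 18 19 20 21
g(k):  0  1  2  0  1  2  0  1  2  0  1  2  0  1  2  0  1  2  0  1  2  0
So g(21) = 0.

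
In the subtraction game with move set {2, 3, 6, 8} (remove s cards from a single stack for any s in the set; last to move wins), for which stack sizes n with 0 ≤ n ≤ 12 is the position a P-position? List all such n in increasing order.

0, 1, 5, 10

Grundy values for subtraction set {2, 3, 6, 8}:
g(0) = mex{} = 0
g(1) = mex{} = 0
g(2) = mex{0} = 1
g(3) = mex{0} = 1
g(4) = mex{0,1} = 2
g(5) = mex{1} = 0
g(6) = mex{0,1,2} = 3
g(7) = mex{0,2} = 1
g(8) = mex{0,1,3} = 2
g(9) = mex{0,1,3} = 2
g(10) = mex{1,2} = 0
g(11) = mex{0,1,2} = 3
g(12) = mex{0,2,3} = 1
The P-positions (g = 0) in 0..12 are 0, 1, 5, 10.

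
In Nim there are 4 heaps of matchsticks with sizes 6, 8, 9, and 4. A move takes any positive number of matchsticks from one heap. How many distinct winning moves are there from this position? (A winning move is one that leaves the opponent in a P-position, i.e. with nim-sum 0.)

1

Nim-sum: 6 ^ 8 ^ 9 ^ 4 = 3.
The overall nim-sum is X = 3. A heap of size p has a winning move iff p XOR X < p (reduce it to p XOR X).
  6: 6 XOR 3 = 5 < 6 — winning move (to 5).
  8: 8 XOR 3 = 11 ≥ 8 — no move.
  9: 9 XOR 3 = 10 ≥ 9 — no move.
  4: 4 XOR 3 = 7 ≥ 4 — no move.
That gives 1 winning move.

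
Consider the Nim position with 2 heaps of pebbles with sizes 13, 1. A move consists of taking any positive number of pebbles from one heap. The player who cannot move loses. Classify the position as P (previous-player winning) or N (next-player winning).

N-position

In binary:
  1101  (13)
  0001  (1)
  ----
  1100  (12)
The nim-sum is 12 ≠ 0, so this is an N-position: the player to move can win.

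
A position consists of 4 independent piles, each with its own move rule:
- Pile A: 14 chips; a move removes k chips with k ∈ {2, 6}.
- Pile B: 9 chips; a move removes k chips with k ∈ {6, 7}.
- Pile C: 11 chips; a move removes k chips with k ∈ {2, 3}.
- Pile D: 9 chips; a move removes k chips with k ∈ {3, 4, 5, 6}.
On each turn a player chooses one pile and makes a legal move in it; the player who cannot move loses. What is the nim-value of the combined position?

For pile A, compute g(0), g(1), … with moves {2, 6}:
g(0) = mex{} = 0
g(1) = mex{} = 0
g(2) = mex{0} = 1
g(3) = mex{0} = 1
g(4) = mex{1} = 0
g(5) = mex{1} = 0
g(6) = mex{0} = 1
g(7) = mex{0} = 1
g(8) = mex{1} = 0
g(9) = mex{1} = 0
g(10) = mex{0} = 1
g(11) = mex{0} = 1
g(12) = mex{1} = 0
g(13) = mex{1} = 0
g(14) = mex{0} = 1
So g(14) = 1.
Grundy values for pile B (subtraction set {6, 7}):
g(0) = mex{} = 0
g(1) = mex{} = 0
g(2) = mex{} = 0
g(3) = mex{} = 0
g(4) = mex{} = 0
g(5) = mex{} = 0
g(6) = mex{0} = 1
g(7) = mex{0} = 1
g(8) = mex{0} = 1
g(9) = mex{0} = 1
So g(9) = 1.
Build the Grundy sequence for pile C with g(k) = mex{g(k−s) : s ∈ {2, 3}, s ≤ k}:
k:     0  1  2  3  4  5  6  7  8  9 10 11
g(k):  0  0  1  1  2  0  0  1  1  2  0  0
So g(11) = 0.
Build the Grundy sequence for pile D with g(k) = mex{g(k−s) : s ∈ {3, 4, 5, 6}, s ≤ k}:
k:     0  1  2  3  4  5  6  7  8  9
g(k):  0  0  0  1  1  1  2  2  2  0
So g(9) = 0.
The value of a disjunctive sum is the nim-sum of the parts.
Combined value = 1 XOR 1 XOR 0 XOR 0 = 0.

0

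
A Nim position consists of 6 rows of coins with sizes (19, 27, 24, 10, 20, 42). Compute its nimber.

In binary:
  010011  (19)
  011011  (27)
  011000  (24)
  001010  (10)
  010100  (20)
  101010  (42)
  ------
  100100  (36)

36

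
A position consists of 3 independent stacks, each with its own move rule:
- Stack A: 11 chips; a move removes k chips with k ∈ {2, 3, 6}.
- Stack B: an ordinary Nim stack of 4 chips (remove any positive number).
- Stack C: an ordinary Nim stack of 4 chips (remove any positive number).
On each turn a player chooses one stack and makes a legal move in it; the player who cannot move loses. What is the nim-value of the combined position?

1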